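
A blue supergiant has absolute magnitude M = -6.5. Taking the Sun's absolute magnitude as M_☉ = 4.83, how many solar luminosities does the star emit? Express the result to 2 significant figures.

L/L_☉ ≈ 34000

M − M_☉ = -6.5 − 4.83 = -11.330
L/L_☉ = 10^(−0.4 (M − M_☉)) = 10^4.532 = 34040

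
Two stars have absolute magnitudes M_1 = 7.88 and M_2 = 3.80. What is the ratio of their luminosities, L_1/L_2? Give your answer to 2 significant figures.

L_1/L_2 ≈ 0.023

ΔM = M_1 − M_2 = 4.08
L_1/L_2 = 10^(−0.4 ΔM) = 10^-1.632 = 0.02333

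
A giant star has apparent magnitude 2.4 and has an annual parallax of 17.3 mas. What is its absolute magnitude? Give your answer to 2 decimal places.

M ≈ -1.41

p = 17.3 mas = 0.0173″ → d = 1/p = 57.80 pc
5 log₁₀(d/10 pc) = 5 log₁₀(57.80) − 5 = 3.810
M = m − 5 log₁₀(d/10) = 2.4 − 3.810 = -1.410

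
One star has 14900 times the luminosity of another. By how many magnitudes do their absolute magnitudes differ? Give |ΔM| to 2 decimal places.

Pogson: ΔM = −2.5 log₁₀(ratio) = −2.5 log₁₀(14900) = −2.5 × 4.1732 = -10.433

|ΔM| ≈ 10.43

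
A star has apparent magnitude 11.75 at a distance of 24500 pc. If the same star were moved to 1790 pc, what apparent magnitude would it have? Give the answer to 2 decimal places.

Flux ∝ 1/d², so Δm = 5 log₁₀(d₂/d₁) = 5 log₁₀(1790/24500) = -5.682
m₂ = m₁ + Δm = 11.75 + (-5.682) = 6.068

m ≈ 6.07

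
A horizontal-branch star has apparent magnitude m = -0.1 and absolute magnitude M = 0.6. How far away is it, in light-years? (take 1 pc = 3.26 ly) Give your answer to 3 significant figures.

d ≈ 23.6 ly

Distance modulus: m − M = -0.1 − (0.6) = -0.700
m − M = 5 log₁₀ d − 5
log₁₀ d = (m − M)/5 + 1 = 0.8600
d = 10^0.8600 = 7.244 pc
= 23.62 ly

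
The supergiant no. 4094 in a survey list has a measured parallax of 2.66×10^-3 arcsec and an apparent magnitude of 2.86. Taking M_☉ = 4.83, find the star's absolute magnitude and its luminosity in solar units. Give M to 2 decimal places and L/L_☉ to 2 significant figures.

M ≈ -5.02; L/L_☉ ≈ 8700

d = 1/p = 1/2.66×10^-3″ = 375.9 pc
M = m − 5 log₁₀ d + 5 = 2.86 − 5·2.5751 + 5 = -5.016
M − M_☉ = -5.016 − 4.83 = -9.846
L/L_☉ = 10^(−0.4 × -9.846) = 8674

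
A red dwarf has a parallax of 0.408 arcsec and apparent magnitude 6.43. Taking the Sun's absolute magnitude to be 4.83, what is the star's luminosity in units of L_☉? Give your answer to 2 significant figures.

d = 1/p = 1/0.408″ = 2.451 pc
M = m − 5 log₁₀ d + 5 = 6.43 − 5·0.3893 + 5 = 9.483
M − M_☉ = 9.483 − 4.83 = 4.653
L/L_☉ = 10^(−0.4 × 4.653) = 0.01376

L/L_☉ ≈ 0.014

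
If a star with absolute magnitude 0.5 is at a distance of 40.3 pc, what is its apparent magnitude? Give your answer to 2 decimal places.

m ≈ 3.53

m = M + 5 log₁₀ d − 5 = 0.5 + 5·1.6053 − 5 = 3.527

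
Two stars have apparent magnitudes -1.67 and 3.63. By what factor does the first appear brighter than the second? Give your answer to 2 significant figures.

130

Δm = -1.67 − (3.63) = -5.30
Flux ratio = 10^(−0.4 Δm) = 10^(−0.4 × -5.30) = 10^2.120 = 131.8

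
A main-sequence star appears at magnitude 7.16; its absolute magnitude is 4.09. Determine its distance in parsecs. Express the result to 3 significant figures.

d ≈ 41.1 pc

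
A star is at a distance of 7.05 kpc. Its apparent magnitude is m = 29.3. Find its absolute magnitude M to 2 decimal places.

d = 7.05 kpc = 7050 pc
5 log₁₀(d/10 pc) = 5 log₁₀(7050) − 5 = 14.241
M = m − 5 log₁₀(d/10) = 29.3 − 14.241 = 15.059

M ≈ 15.06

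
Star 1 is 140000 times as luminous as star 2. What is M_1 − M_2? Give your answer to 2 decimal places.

Pogson: ΔM = −2.5 log₁₀(ratio) = −2.5 log₁₀(140000) = −2.5 × 5.1461 = -12.865
Star 1 is brighter, so it has the smaller magnitude: the difference is negative.

M_1 − M_2 ≈ -12.87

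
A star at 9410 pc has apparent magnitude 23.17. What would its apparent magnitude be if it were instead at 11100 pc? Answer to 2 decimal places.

m ≈ 23.53

Flux ∝ 1/d², so Δm = 5 log₁₀(d₂/d₁) = 5 log₁₀(11100/9410) = 0.359
m₂ = m₁ + Δm = 23.17 + (0.359) = 23.529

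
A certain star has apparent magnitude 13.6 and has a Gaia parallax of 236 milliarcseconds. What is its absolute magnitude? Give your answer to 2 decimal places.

M ≈ 15.46

p = 236 mas = 0.236″ → d = 1/p = 4.237 pc
5 log₁₀(d/10 pc) = 5 log₁₀(4.237) − 5 = -1.865
M = m − 5 log₁₀(d/10) = 13.6 + 1.865 = 15.465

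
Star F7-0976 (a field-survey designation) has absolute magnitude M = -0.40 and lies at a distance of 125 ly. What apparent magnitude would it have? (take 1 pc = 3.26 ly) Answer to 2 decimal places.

m ≈ 2.52

d = 125 ly / 3.26 = 38.34 pc
m = M + 5 log₁₀ d − 5 = -0.40 + 5·1.5837 − 5 = 2.518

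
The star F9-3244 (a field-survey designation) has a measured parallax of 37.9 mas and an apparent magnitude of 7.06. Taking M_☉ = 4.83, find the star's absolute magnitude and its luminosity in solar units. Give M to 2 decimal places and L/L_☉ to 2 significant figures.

d = 1/p = 1000/37.9 mas = 26.39 pc
M = m − 5 log₁₀ d + 5 = 7.06 − 5·1.4214 + 5 = 4.953
M − M_☉ = 4.953 − 4.83 = 0.123
L/L_☉ = 10^(−0.4 × 0.123) = 0.8927

M ≈ 4.95; L/L_☉ ≈ 0.89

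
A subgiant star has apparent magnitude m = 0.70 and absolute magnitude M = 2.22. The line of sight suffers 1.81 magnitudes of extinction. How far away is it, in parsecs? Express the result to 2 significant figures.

d ≈ 2.2 pc

m − M = 5 log₁₀(d/10 pc) + A  ⇒  0.70 − (2.22) − 1.81 = 5 log₁₀(d/10)
-3.330 = 5 log₁₀(d/10)
log₁₀ d = (m − M − A)/5 + 1 = 0.3340
d = 10^0.3340 = 2.158 pc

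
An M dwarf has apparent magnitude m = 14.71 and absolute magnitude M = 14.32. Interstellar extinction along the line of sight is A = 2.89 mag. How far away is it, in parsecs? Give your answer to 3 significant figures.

d ≈ 3.16 pc

m − M = 5 log₁₀(d/10 pc) + A  ⇒  14.71 − (14.32) − 2.89 = 5 log₁₀(d/10)
-2.500 = 5 log₁₀(d/10)
log₁₀ d = (m − M − A)/5 + 1 = 0.5000
d = 10^0.5000 = 3.162 pc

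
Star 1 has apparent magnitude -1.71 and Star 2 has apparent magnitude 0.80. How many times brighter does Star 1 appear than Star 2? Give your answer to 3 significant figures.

Magnitude difference = -2.51
Flux ratio = 10^(−0.4 Δm) = 10^(−0.4 × -2.51) = 10^1.004 = 10.09

10.1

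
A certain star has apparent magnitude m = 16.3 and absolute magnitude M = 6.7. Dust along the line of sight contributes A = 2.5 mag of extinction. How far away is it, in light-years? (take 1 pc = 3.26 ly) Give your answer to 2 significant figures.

m − M = 5 log₁₀(d/10 pc) + A  ⇒  16.3 − (6.7) − 2.5 = 5 log₁₀(d/10)
7.100 = 5 log₁₀(d/10)
log₁₀ d = (m − M − A)/5 + 1 = 2.4200
d = 10^2.4200 = 263.0 pc
= 857.5 ly

d ≈ 860 ly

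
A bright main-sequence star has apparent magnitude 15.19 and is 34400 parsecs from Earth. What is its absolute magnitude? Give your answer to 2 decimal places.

5 log₁₀(d/10 pc) = 5 log₁₀(34400) − 5 = 17.683
M = m − 5 log₁₀(d/10) = 15.19 − 17.683 = -2.493

M ≈ -2.49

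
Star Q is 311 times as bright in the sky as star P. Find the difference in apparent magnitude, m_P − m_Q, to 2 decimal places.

Pogson: Δm = −2.5 log₁₀(ratio) = −2.5 log₁₀(311) = −2.5 × 2.4928 = -6.232
Star Q is brighter so has the smaller magnitude: m_P − m_Q is positive.

m_P − m_Q ≈ 6.23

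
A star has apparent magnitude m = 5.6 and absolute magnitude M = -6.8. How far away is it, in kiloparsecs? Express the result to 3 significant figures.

d ≈ 3.02 kpc

μ = m − M = 12.400
m − M = 5 log₁₀ d − 5
log₁₀ d = (m − M)/5 + 1 = 3.4800
d = 10^3.4800 = 3020 pc
= 3.020 kpc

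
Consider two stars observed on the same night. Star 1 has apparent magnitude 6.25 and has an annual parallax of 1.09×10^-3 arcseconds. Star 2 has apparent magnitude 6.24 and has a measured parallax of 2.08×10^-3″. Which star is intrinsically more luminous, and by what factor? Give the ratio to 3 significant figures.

Star 1: d = 1/p = 1/1.09×10^-3″ = 917.4 pc
Star 1: M = m − 5 log₁₀ d + 5 = 6.25 − 5·2.9626 + 5 = -3.563
Star 2: d = 1/p = 1/2.08×10^-3″ = 480.8 pc
Star 2: M = m − 5 log₁₀ d + 5 = 6.24 − 5·2.6819 + 5 = -2.170
ΔM = M_1 − M_2 = -3.563 − (-2.170) = -1.393; smaller M is more luminous → Star 1.
L ratio = 10^(0.4 |ΔM|) = 10^0.557 = 3.608

Star 1 is more luminous, by a factor of 3.61.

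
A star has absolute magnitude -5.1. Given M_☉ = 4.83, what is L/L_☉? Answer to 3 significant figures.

L/L_☉ ≈ 9380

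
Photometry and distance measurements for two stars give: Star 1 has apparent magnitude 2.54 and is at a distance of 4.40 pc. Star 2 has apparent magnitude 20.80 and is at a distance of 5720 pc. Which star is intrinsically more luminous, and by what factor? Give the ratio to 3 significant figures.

Star 1 is more luminous, by a factor of 11.9.

Star 1: M = m − 5 log₁₀ d + 5 = 2.54 − 5·0.6435 + 5 = 4.323
Star 2: M = m − 5 log₁₀ d + 5 = 20.80 − 5·3.7574 + 5 = 7.013
ΔM = M_1 − M_2 = 4.323 − (7.013) = -2.690; smaller M is more luminous → Star 1.
L ratio = 10^(0.4 |ΔM|) = 10^1.076 = 11.92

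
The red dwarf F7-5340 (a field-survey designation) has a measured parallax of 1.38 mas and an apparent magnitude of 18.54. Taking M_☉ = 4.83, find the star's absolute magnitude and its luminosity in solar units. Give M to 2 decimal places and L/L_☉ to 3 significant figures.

d = 1/p = 1000/1.38 mas = 724.6 pc
M = m − 5 log₁₀ d + 5 = 18.54 − 5·2.8601 + 5 = 9.239
M − M_☉ = 9.239 − 4.83 = 4.409
L/L_☉ = 10^(−0.4 × 4.409) = 0.01723

M ≈ 9.24; L/L_☉ ≈ 0.0172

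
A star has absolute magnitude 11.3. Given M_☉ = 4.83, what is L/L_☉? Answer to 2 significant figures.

L/L_☉ ≈ 2.6×10^-3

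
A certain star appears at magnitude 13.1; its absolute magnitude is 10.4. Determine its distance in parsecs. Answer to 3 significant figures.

μ = m − M = 2.700
m − M = 5 log₁₀ d − 5
log₁₀ d = (m − M)/5 + 1 = 1.5400
d = 10^1.5400 = 34.67 pc

d ≈ 34.7 pc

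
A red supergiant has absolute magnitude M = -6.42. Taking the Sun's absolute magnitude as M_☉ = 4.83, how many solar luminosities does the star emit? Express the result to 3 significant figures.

L/L_☉ ≈ 31600

M − M_☉ = -6.42 − 4.83 = -11.250
L/L_☉ = 10^(−0.4 (M − M_☉)) = 10^4.500 = 31620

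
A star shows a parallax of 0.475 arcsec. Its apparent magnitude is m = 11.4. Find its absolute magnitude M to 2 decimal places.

M ≈ 14.78

d = 1/p = 1/0.475″ = 2.105 pc
5 log₁₀(d/10 pc) = 5 log₁₀(2.105) − 5 = -3.383
M = m − 5 log₁₀(d/10) = 11.4 + 3.383 = 14.783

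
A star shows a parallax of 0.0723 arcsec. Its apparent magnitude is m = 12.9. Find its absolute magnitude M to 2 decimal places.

M ≈ 12.20

d = 1/p = 1/0.0723″ = 13.83 pc
5 log₁₀(d/10 pc) = 5 log₁₀(13.83) − 5 = 0.704
M = m − 5 log₁₀(d/10) = 12.9 − 0.704 = 12.196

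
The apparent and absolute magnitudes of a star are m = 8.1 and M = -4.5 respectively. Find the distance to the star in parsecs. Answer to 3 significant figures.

d ≈ 3310 pc

μ = m − M = 12.600
m − M = 5 log₁₀ d − 5
log₁₀ d = (m − M)/5 + 1 = 3.5200
d = 10^3.5200 = 3311 pc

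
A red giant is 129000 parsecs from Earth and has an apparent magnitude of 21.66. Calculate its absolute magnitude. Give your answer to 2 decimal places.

5 log₁₀(d/10 pc) = 5 log₁₀(129000) − 5 = 20.553
M = m − 5 log₁₀(d/10) = 21.66 − 20.553 = 1.107

M ≈ 1.11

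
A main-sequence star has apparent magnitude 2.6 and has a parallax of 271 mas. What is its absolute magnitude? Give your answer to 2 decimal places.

p = 271 mas = 0.271″ → d = 1/p = 3.690 pc
5 log₁₀(d/10 pc) = 5 log₁₀(3.690) − 5 = -2.165
M = m − 5 log₁₀(d/10) = 2.6 + 2.165 = 4.765

M ≈ 4.76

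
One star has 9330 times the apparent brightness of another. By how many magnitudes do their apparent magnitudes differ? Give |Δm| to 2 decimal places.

Pogson: Δm = −2.5 log₁₀(ratio) = −2.5 log₁₀(9330) = −2.5 × 3.9699 = -9.925

|Δm| ≈ 9.92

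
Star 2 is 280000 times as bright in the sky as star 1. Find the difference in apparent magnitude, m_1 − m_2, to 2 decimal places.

m_1 − m_2 ≈ 13.62

Pogson: Δm = −2.5 log₁₀(ratio) = −2.5 log₁₀(280000) = −2.5 × 5.4472 = -13.618
Star 2 is brighter so has the smaller magnitude: m_1 − m_2 is positive.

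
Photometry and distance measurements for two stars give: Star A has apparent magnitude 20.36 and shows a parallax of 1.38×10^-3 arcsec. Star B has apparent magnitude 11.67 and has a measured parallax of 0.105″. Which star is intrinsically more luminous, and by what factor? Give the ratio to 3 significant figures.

Star A: d = 1/p = 1/1.38×10^-3″ = 724.6 pc
Star A: M = m − 5 log₁₀ d + 5 = 20.36 − 5·2.8601 + 5 = 11.059
Star B: d = 1/p = 1/0.105″ = 9.524 pc
Star B: M = m − 5 log₁₀ d + 5 = 11.67 − 5·0.9788 + 5 = 11.776
ΔM = M_A − M_B = 11.059 − (11.776) = -0.717; smaller M is more luminous → Star A.
L ratio = 10^(0.4 |ΔM|) = 10^0.287 = 1.935

Star A is more luminous, by a factor of 1.93.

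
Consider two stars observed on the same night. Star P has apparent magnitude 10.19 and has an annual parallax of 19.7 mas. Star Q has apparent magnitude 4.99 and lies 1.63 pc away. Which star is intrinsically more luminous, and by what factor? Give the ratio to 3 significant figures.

Star P is more luminous, by a factor of 8.07.

Star P: p = 19.7 mas = 0.0197″ → d = 1/p = 50.76 pc
Star P: M = m − 5 log₁₀ d + 5 = 10.19 − 5·1.7055 + 5 = 6.662
Star Q: M = m − 5 log₁₀ d + 5 = 4.99 − 5·0.2122 + 5 = 8.929
ΔM = M_P − M_Q = 6.662 − (8.929) = -2.267; smaller M is more luminous → Star P.
L ratio = 10^(0.4 |ΔM|) = 10^0.907 = 8.067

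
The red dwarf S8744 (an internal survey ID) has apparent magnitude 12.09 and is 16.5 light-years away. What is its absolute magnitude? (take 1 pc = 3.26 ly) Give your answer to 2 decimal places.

M ≈ 13.57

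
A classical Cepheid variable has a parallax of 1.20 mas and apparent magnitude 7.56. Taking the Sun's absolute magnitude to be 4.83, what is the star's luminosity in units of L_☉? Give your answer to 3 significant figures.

L/L_☉ ≈ 562

d = 1/p = 1000/1.20 mas = 833.3 pc
M = m − 5 log₁₀ d + 5 = 7.56 − 5·2.9208 + 5 = -2.044
M − M_☉ = -2.044 − 4.83 = -6.874
L/L_☉ = 10^(−0.4 × -6.874) = 561.9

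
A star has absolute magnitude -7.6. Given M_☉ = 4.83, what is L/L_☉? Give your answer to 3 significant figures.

L/L_☉ ≈ 93800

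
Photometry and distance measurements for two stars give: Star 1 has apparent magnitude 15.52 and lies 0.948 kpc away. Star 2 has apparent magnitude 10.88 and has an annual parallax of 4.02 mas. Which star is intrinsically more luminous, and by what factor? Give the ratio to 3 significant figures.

Star 2 is more luminous, by a factor of 4.94.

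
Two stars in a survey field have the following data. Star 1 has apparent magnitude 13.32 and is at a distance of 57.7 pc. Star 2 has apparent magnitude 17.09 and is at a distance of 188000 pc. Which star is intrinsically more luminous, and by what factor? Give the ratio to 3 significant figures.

Star 2 is more luminous, by a factor of 330000.

Star 1: M = m − 5 log₁₀ d + 5 = 13.32 − 5·1.7612 + 5 = 9.514
Star 2: M = m − 5 log₁₀ d + 5 = 17.09 − 5·5.2742 + 5 = -4.281
ΔM = M_1 − M_2 = 9.514 − (-4.281) = 13.795; smaller M is more luminous → Star 2.
L ratio = 10^(0.4 |ΔM|) = 10^5.518 = 329600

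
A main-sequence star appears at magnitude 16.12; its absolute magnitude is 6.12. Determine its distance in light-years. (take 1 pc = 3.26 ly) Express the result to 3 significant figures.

d ≈ 3260 ly

Distance modulus: m − M = 16.12 − (6.12) = 10.000
m − M = 5 log₁₀ d − 5
log₁₀ d = (m − M)/5 + 1 = 3.0000
d = 10^3.0000 = 1000 pc
= 3260 ly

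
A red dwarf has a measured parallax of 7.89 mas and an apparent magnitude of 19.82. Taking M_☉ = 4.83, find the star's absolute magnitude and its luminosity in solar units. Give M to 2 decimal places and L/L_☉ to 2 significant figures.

d = 1/p = 1000/7.89 mas = 126.7 pc
M = m − 5 log₁₀ d + 5 = 19.82 − 5·2.1029 + 5 = 14.305
M − M_☉ = 14.305 − 4.83 = 9.475
L/L_☉ = 10^(−0.4 × 9.475) = 1.621×10^-4

M ≈ 14.31; L/L_☉ ≈ 1.6×10^-4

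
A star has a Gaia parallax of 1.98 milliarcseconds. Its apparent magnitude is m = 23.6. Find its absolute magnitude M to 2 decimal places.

p = 1.98 mas = 1.98×10^-3″ → d = 1/p = 505.1 pc
5 log₁₀(d/10 pc) = 5 log₁₀(505.1) − 5 = 8.517
M = m − 5 log₁₀(d/10) = 23.6 − 8.517 = 15.083

M ≈ 15.08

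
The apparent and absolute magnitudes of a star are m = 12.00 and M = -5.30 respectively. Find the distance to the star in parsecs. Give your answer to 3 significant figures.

μ = m − M = 17.300
m − M = 5 log₁₀ d − 5
log₁₀ d = (m − M)/5 + 1 = 4.4600
d = 10^4.4600 = 28840 pc

d ≈ 28800 pc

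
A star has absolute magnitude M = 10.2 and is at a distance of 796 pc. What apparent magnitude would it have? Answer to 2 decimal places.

m = M + 5 log₁₀ d − 5 = 10.2 + 5·2.9009 − 5 = 19.705

m ≈ 19.70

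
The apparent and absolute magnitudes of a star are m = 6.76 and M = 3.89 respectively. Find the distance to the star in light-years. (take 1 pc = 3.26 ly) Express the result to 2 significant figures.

Distance modulus: m − M = 6.76 − (3.89) = 2.870
m − M = 5 log₁₀ d − 5
log₁₀ d = (m − M)/5 + 1 = 1.5740
d = 10^1.5740 = 37.50 pc
= 122.2 ly

d ≈ 120 ly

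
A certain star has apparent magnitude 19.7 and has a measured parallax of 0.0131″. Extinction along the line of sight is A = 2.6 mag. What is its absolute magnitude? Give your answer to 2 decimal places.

M ≈ 12.69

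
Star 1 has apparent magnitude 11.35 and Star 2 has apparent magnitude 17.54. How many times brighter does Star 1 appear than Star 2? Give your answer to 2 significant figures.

Magnitude difference = -6.19
Flux ratio = 10^(−0.4 Δm) = 10^(−0.4 × -6.19) = 10^2.476 = 299.2

300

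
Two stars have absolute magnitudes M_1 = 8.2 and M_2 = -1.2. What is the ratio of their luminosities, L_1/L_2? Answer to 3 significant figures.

ΔM = M_1 − M_2 = 9.4
L_1/L_2 = 10^(−0.4 ΔM) = 10^-3.760 = 1.738×10^-4

L_1/L_2 ≈ 1.74×10^-4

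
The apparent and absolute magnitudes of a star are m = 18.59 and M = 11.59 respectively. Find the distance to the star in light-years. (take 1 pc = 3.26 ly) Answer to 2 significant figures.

d ≈ 820 ly

μ = m − M = 7.000
m − M = 5 log₁₀ d − 5
log₁₀ d = (m − M)/5 + 1 = 2.4000
d = 10^2.4000 = 251.2 pc
= 818.9 ly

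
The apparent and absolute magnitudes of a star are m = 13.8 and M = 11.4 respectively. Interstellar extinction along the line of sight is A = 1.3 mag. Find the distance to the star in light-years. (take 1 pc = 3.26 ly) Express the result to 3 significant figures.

d ≈ 54.1 ly

m − M = 5 log₁₀(d/10 pc) + A  ⇒  13.8 − (11.4) − 1.3 = 5 log₁₀(d/10)
1.100 = 5 log₁₀(d/10)
log₁₀ d = (m − M − A)/5 + 1 = 1.2200
d = 10^1.2200 = 16.60 pc
= 54.10 ly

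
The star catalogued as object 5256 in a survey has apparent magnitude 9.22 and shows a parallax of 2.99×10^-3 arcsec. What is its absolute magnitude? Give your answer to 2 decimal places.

M ≈ 1.60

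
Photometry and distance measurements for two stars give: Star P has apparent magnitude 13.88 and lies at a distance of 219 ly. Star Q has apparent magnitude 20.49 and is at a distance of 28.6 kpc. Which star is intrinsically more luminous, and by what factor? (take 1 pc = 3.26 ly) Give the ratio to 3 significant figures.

Star P: d = 219 ly / 3.26 = 67.18 pc
Star P: M = m − 5 log₁₀ d + 5 = 13.88 − 5·1.8272 + 5 = 9.744
Star Q: d = 28.6 kpc = 28600 pc
Star Q: M = m − 5 log₁₀ d + 5 = 20.49 − 5·4.4564 + 5 = 3.208
ΔM = M_P − M_Q = 9.744 − (3.208) = 6.536; smaller M is more luminous → Star Q.
L ratio = 10^(0.4 |ΔM|) = 10^2.614 = 411.4

Star Q is more luminous, by a factor of 411.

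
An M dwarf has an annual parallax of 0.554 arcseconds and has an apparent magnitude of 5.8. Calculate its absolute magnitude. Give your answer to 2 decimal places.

M ≈ 9.52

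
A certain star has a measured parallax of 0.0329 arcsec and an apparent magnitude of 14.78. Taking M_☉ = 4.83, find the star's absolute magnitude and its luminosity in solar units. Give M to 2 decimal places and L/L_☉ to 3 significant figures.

M ≈ 12.37; L/L_☉ ≈ 9.67×10^-4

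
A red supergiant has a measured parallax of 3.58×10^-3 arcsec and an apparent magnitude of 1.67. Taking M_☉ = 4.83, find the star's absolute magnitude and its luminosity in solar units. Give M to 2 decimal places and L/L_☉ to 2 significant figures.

d = 1/p = 1/3.58×10^-3″ = 279.3 pc
M = m − 5 log₁₀ d + 5 = 1.67 − 5·2.4461 + 5 = -5.561
M − M_☉ = -5.561 − 4.83 = -10.391
L/L_☉ = 10^(−0.4 × -10.391) = 14330

M ≈ -5.56; L/L_☉ ≈ 14000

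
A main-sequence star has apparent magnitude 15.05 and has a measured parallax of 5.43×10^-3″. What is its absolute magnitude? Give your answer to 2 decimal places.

d = 1/p = 1/5.43×10^-3″ = 184.2 pc
5 log₁₀(d/10 pc) = 5 log₁₀(184.2) − 5 = 6.326
M = m − 5 log₁₀(d/10) = 15.05 − 6.326 = 8.724

M ≈ 8.72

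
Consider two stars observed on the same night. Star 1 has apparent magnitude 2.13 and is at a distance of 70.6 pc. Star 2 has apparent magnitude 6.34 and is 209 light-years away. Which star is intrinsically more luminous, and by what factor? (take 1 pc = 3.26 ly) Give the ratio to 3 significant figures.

Star 1: M = m − 5 log₁₀ d + 5 = 2.13 − 5·1.8488 + 5 = -2.114
Star 2: d = 209 ly / 3.26 = 64.11 pc
Star 2: M = m − 5 log₁₀ d + 5 = 6.34 − 5·1.8069 + 5 = 2.305
ΔM = M_1 − M_2 = -2.114 − (2.305) = -4.419; smaller M is more luminous → Star 1.
L ratio = 10^(0.4 |ΔM|) = 10^1.768 = 58.58

Star 1 is more luminous, by a factor of 58.6.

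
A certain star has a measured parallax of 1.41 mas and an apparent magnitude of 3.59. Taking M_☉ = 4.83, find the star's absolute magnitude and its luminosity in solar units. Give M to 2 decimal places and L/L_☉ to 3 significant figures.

M ≈ -5.66; L/L_☉ ≈ 15800

d = 1/p = 1000/1.41 mas = 709.2 pc
M = m − 5 log₁₀ d + 5 = 3.59 − 5·2.8508 + 5 = -5.664
M − M_☉ = -5.664 − 4.83 = -10.494
L/L_☉ = 10^(−0.4 × -10.494) = 15760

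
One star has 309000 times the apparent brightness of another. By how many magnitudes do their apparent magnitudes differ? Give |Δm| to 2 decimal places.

|Δm| ≈ 13.72

Pogson: Δm = −2.5 log₁₀(ratio) = −2.5 log₁₀(309000) = −2.5 × 5.4900 = -13.725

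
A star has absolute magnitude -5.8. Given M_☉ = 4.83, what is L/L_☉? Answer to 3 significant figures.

L/L_☉ ≈ 17900

M − M_☉ = -5.8 − 4.83 = -10.630
L/L_☉ = 10^(−0.4 (M − M_☉)) = 10^4.252 = 17860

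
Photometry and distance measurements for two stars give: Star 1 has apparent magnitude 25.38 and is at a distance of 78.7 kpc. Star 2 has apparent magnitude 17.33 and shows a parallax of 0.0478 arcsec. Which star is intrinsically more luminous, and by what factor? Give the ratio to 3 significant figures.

Star 1 is more luminous, by a factor of 8530.

Star 1: d = 78.7 kpc = 78700 pc
Star 1: M = m − 5 log₁₀ d + 5 = 25.38 − 5·4.8960 + 5 = 5.900
Star 2: d = 1/p = 1/0.0478″ = 20.92 pc
Star 2: M = m − 5 log₁₀ d + 5 = 17.33 − 5·1.3206 + 5 = 15.727
ΔM = M_1 − M_2 = 5.900 − (15.727) = -9.827; smaller M is more luminous → Star 1.
L ratio = 10^(0.4 |ΔM|) = 10^3.931 = 8527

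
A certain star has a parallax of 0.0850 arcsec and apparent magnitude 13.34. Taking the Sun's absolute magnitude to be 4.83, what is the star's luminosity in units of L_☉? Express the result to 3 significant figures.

d = 1/p = 1/0.0850″ = 11.76 pc
M = m − 5 log₁₀ d + 5 = 13.34 − 5·1.0706 + 5 = 12.987
M − M_☉ = 12.987 − 4.83 = 8.157
L/L_☉ = 10^(−0.4 × 8.157) = 5.460×10^-4

L/L_☉ ≈ 5.46×10^-4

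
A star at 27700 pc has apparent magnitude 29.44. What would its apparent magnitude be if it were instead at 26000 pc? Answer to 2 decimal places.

Flux ∝ 1/d², so Δm = 5 log₁₀(d₂/d₁) = 5 log₁₀(26000/27700) = -0.138
m₂ = m₁ + Δm = 29.44 + (-0.138) = 29.302

m ≈ 29.30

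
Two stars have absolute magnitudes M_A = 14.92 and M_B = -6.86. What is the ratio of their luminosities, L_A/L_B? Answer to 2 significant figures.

L_A/L_B ≈ 1.9×10^-9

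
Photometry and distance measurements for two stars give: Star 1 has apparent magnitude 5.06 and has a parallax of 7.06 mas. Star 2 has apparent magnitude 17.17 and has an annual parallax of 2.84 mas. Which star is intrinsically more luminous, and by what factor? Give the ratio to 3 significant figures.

Star 1: p = 7.06 mas = 7.06×10^-3″ → d = 1/p = 141.6 pc
Star 1: M = m − 5 log₁₀ d + 5 = 5.06 − 5·2.1512 + 5 = -0.696
Star 2: p = 2.84 mas = 2.84×10^-3″ → d = 1/p = 352.1 pc
Star 2: M = m − 5 log₁₀ d + 5 = 17.17 − 5·2.5467 + 5 = 9.437
ΔM = M_1 − M_2 = -0.696 − (9.437) = -10.133; smaller M is more luminous → Star 1.
L ratio = 10^(0.4 |ΔM|) = 10^4.053 = 11300

Star 1 is more luminous, by a factor of 11300.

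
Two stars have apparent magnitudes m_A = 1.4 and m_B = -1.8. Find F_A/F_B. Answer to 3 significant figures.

Δm = 1.4 − (-1.8) = 3.2
Flux ratio = 10^(−0.4 Δm) = 10^(−0.4 × 3.2) = 10^-1.280 = 0.05248

F_A/F_B ≈ 0.0525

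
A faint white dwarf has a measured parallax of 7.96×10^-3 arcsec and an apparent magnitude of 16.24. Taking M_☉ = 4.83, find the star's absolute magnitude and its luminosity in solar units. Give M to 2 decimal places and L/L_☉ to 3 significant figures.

M ≈ 10.74; L/L_☉ ≈ 4.31×10^-3

d = 1/p = 1/7.96×10^-3″ = 125.6 pc
M = m − 5 log₁₀ d + 5 = 16.24 − 5·2.0991 + 5 = 10.745
M − M_☉ = 10.745 − 4.83 = 5.915
L/L_☉ = 10^(−0.4 × 5.915) = 4.307×10^-3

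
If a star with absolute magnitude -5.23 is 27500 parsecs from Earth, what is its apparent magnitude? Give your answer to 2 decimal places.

m = M + 5 log₁₀ d − 5 = -5.23 + 5·4.4393 − 5 = 11.967

m ≈ 11.97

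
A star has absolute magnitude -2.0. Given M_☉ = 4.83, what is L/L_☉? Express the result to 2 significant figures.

M − M_☉ = -2.0 − 4.83 = -6.830
L/L_☉ = 10^(−0.4 (M − M_☉)) = 10^2.732 = 539.5

L/L_☉ ≈ 540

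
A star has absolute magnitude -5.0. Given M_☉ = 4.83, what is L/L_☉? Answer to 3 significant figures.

M − M_☉ = -5.0 − 4.83 = -9.830
L/L_☉ = 10^(−0.4 (M − M_☉)) = 10^3.932 = 8551

L/L_☉ ≈ 8550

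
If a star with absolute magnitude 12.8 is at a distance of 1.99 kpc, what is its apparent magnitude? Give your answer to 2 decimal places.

m ≈ 24.29

d = 1.99 kpc = 1990 pc
m = M + 5 log₁₀ d − 5 = 12.8 + 5·3.2989 − 5 = 24.294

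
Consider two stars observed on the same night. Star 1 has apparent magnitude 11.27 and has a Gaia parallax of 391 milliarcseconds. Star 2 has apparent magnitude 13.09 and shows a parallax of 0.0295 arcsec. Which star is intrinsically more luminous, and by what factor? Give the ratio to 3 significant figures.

Star 1: p = 391 mas = 0.391″ → d = 1/p = 2.558 pc
Star 1: M = m − 5 log₁₀ d + 5 = 11.27 − 5·0.4078 + 5 = 14.231
Star 2: d = 1/p = 1/0.0295″ = 33.90 pc
Star 2: M = m − 5 log₁₀ d + 5 = 13.09 − 5·1.5302 + 5 = 10.439
ΔM = M_1 − M_2 = 14.231 − (10.439) = 3.792; smaller M is more luminous → Star 2.
L ratio = 10^(0.4 |ΔM|) = 10^1.517 = 32.86

Star 2 is more luminous, by a factor of 32.9.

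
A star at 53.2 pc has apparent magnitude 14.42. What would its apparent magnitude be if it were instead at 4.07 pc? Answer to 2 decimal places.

Flux ∝ 1/d², so Δm = 5 log₁₀(d₂/d₁) = 5 log₁₀(4.07/53.2) = -5.582
m₂ = m₁ + Δm = 14.42 + (-5.582) = 8.838

m ≈ 8.84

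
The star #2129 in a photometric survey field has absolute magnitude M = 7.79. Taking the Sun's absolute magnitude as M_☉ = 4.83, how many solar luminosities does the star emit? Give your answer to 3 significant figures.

L/L_☉ ≈ 0.0655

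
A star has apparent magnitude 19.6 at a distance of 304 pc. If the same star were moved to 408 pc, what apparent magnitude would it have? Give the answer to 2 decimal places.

m ≈ 20.24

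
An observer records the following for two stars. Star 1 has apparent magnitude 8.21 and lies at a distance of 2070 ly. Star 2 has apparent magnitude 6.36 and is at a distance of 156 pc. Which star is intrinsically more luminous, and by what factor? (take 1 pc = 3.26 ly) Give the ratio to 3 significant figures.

Star 1 is more luminous, by a factor of 3.01.

Star 1: d = 2070 ly / 3.26 = 635.0 pc
Star 1: M = m − 5 log₁₀ d + 5 = 8.21 − 5·2.8028 + 5 = -0.804
Star 2: M = m − 5 log₁₀ d + 5 = 6.36 − 5·2.1931 + 5 = 0.394
ΔM = M_1 − M_2 = -0.804 − (0.394) = -1.198; smaller M is more luminous → Star 1.
L ratio = 10^(0.4 |ΔM|) = 10^0.479 = 3.015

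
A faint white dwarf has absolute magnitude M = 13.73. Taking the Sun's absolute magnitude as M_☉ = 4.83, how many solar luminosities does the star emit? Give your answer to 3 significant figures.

L/L_☉ ≈ 2.75×10^-4

M − M_☉ = 13.73 − 4.83 = 8.900
L/L_☉ = 10^(−0.4 (M − M_☉)) = 10^-3.560 = 2.754×10^-4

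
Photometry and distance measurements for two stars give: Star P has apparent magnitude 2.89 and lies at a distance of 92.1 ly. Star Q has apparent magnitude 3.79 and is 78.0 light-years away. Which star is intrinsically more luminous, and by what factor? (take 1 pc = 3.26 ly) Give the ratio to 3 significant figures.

Star P is more luminous, by a factor of 3.19.

Star P: d = 92.1 ly / 3.26 = 28.25 pc
Star P: M = m − 5 log₁₀ d + 5 = 2.89 − 5·1.4510 + 5 = 0.635
Star Q: d = 78.0 ly / 3.26 = 23.93 pc
Star Q: M = m − 5 log₁₀ d + 5 = 3.79 − 5·1.3789 + 5 = 1.896
ΔM = M_P − M_Q = 0.635 − (1.896) = -1.261; smaller M is more luminous → Star P.
L ratio = 10^(0.4 |ΔM|) = 10^0.504 = 3.194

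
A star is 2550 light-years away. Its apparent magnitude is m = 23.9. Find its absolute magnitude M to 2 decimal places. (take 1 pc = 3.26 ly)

M ≈ 14.43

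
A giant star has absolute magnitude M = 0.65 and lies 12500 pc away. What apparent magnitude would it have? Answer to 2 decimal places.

m = M + 5 log₁₀ d − 5 = 0.65 + 5·4.0969 − 5 = 16.135

m ≈ 16.13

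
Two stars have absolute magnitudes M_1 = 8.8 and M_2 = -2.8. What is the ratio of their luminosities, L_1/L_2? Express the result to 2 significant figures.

L_1/L_2 ≈ 2.3×10^-5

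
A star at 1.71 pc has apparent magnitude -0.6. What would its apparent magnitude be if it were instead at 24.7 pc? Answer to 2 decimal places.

Flux ∝ 1/d², so Δm = 5 log₁₀(d₂/d₁) = 5 log₁₀(24.7/1.71) = 5.799
m₂ = m₁ + Δm = -0.6 + (5.799) = 5.199

m ≈ 5.20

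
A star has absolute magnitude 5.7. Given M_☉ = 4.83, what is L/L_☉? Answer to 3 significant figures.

L/L_☉ ≈ 0.449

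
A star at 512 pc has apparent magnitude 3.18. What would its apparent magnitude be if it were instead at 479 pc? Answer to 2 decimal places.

m ≈ 3.04

Flux ∝ 1/d², so Δm = 5 log₁₀(d₂/d₁) = 5 log₁₀(479/512) = -0.145
m₂ = m₁ + Δm = 3.18 + (-0.145) = 3.035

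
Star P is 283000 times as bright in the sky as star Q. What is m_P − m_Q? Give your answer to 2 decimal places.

Pogson: Δm = −2.5 log₁₀(ratio) = −2.5 log₁₀(283000) = −2.5 × 5.4518 = -13.629
Star P is brighter, so it has the smaller magnitude: the difference is negative.

m_P − m_Q ≈ -13.63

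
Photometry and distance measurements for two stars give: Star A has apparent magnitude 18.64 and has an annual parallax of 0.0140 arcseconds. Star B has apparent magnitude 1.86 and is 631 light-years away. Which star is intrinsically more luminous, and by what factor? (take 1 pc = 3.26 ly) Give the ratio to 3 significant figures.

Star A: d = 1/p = 1/0.0140″ = 71.43 pc
Star A: M = m − 5 log₁₀ d + 5 = 18.64 − 5·1.8539 + 5 = 14.371
Star B: d = 631 ly / 3.26 = 193.6 pc
Star B: M = m − 5 log₁₀ d + 5 = 1.86 − 5·2.2868 + 5 = -4.574
ΔM = M_A − M_B = 14.371 − (-4.574) = 18.945; smaller M is more luminous → Star B.
L ratio = 10^(0.4 |ΔM|) = 10^7.578 = 3.783×10^7

Star B is more luminous, by a factor of 3.78×10^7.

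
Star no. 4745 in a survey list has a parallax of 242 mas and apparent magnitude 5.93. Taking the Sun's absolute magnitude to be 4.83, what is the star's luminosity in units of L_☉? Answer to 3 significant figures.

d = 1/p = 1000/242 mas = 4.132 pc
M = m − 5 log₁₀ d + 5 = 5.93 − 5·0.6162 + 5 = 7.849
M − M_☉ = 7.849 − 4.83 = 3.019
L/L_☉ = 10^(−0.4 × 3.019) = 0.06200

L/L_☉ ≈ 0.0620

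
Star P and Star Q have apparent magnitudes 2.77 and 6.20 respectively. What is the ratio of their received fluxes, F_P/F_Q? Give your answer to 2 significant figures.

Magnitude difference = -3.43
Flux ratio = 10^(−0.4 Δm) = 10^(−0.4 × -3.43) = 10^1.372 = 23.55

F_P/F_Q ≈ 24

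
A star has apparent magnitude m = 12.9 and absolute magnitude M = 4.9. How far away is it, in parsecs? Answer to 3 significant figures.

μ = m − M = 8.000
m − M = 5 log₁₀ d − 5
log₁₀ d = (m − M)/5 + 1 = 2.6000
d = 10^2.6000 = 398.1 pc

d ≈ 398 pc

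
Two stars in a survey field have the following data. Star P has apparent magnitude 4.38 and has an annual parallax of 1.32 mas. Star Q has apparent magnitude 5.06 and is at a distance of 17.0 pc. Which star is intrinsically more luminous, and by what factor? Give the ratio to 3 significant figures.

Star P: p = 1.32 mas = 1.32×10^-3″ → d = 1/p = 757.6 pc
Star P: M = m − 5 log₁₀ d + 5 = 4.38 − 5·2.8794 + 5 = -5.017
Star Q: M = m − 5 log₁₀ d + 5 = 5.06 − 5·1.2304 + 5 = 3.908
ΔM = M_P − M_Q = -5.017 − (3.908) = -8.925; smaller M is more luminous → Star P.
L ratio = 10^(0.4 |ΔM|) = 10^3.570 = 3715

Star P is more luminous, by a factor of 3710.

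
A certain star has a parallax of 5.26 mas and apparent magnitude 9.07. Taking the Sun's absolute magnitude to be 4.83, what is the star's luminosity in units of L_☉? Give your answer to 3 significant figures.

L/L_☉ ≈ 7.28

d = 1/p = 1000/5.26 mas = 190.1 pc
M = m − 5 log₁₀ d + 5 = 9.07 − 5·2.2790 + 5 = 2.675
M − M_☉ = 2.675 − 4.83 = -2.155
L/L_☉ = 10^(−0.4 × -2.155) = 7.278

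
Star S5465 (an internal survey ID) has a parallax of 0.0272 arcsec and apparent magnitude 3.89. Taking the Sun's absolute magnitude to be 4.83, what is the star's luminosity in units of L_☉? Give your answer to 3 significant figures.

L/L_☉ ≈ 32.1

d = 1/p = 1/0.0272″ = 36.76 pc
M = m − 5 log₁₀ d + 5 = 3.89 − 5·1.5654 + 5 = 1.063
M − M_☉ = 1.063 − 4.83 = -3.767
L/L_☉ = 10^(−0.4 × -3.767) = 32.13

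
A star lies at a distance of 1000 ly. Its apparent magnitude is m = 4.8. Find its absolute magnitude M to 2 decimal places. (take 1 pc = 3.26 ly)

M ≈ -2.63

d = 1000 ly / 3.26 = 306.7 pc
5 log₁₀(d/10 pc) = 5 log₁₀(306.7) − 5 = 7.434
M = m − 5 log₁₀(d/10) = 4.8 − 7.434 = -2.634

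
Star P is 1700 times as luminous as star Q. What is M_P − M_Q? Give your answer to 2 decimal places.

M_P − M_Q ≈ -8.08

Pogson: ΔM = −2.5 log₁₀(ratio) = −2.5 log₁₀(1700) = −2.5 × 3.2304 = -8.076
Star P is brighter, so it has the smaller magnitude: the difference is negative.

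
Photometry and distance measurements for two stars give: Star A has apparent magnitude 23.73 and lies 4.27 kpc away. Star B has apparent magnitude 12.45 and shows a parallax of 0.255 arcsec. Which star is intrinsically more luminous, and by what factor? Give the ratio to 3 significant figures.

Star A is more luminous, by a factor of 36.5.

Star A: d = 4.27 kpc = 4270 pc
Star A: M = m − 5 log₁₀ d + 5 = 23.73 − 5·3.6304 + 5 = 10.578
Star B: d = 1/p = 1/0.255″ = 3.922 pc
Star B: M = m − 5 log₁₀ d + 5 = 12.45 − 5·0.5935 + 5 = 14.483
ΔM = M_A − M_B = 10.578 − (14.483) = -3.905; smaller M is more luminous → Star A.
L ratio = 10^(0.4 |ΔM|) = 10^1.562 = 36.47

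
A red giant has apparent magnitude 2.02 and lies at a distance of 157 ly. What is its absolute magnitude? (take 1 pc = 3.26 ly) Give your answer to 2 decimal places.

d = 157 ly / 3.26 = 48.16 pc
5 log₁₀(d/10 pc) = 5 log₁₀(48.16) − 5 = 3.413
M = m − 5 log₁₀(d/10) = 2.02 − 3.413 = -1.393

M ≈ -1.39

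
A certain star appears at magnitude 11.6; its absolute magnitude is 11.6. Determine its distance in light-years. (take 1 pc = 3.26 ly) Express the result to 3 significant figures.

Distance modulus: m − M = 11.6 − (11.6) = 0.000
m − M = 5 log₁₀ d − 5
log₁₀ d = (m − M)/5 + 1 = 1.0000
d = 10^1.0000 = 10.00 pc
= 32.60 ly

d ≈ 32.6 ly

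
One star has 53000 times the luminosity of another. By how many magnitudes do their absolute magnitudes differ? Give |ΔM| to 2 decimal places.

|ΔM| ≈ 11.81

Pogson: ΔM = −2.5 log₁₀(ratio) = −2.5 log₁₀(53000) = −2.5 × 4.7243 = -11.811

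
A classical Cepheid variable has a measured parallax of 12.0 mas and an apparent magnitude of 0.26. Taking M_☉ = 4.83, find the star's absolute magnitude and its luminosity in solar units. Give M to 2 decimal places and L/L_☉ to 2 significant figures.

M ≈ -4.34; L/L_☉ ≈ 4700

d = 1/p = 1000/12.0 mas = 83.33 pc
M = m − 5 log₁₀ d + 5 = 0.26 − 5·1.9208 + 5 = -4.344
M − M_☉ = -4.344 − 4.83 = -9.174
L/L_☉ = 10^(−0.4 × -9.174) = 4673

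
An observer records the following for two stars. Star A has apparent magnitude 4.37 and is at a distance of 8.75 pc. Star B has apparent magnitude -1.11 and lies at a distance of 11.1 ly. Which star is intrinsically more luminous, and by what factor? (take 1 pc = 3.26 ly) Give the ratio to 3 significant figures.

Star A: M = m − 5 log₁₀ d + 5 = 4.37 − 5·0.9420 + 5 = 4.660
Star B: d = 11.1 ly / 3.26 = 3.405 pc
Star B: M = m − 5 log₁₀ d + 5 = -1.11 − 5·0.5321 + 5 = 1.229
ΔM = M_A − M_B = 4.660 − (1.229) = 3.430; smaller M is more luminous → Star B.
L ratio = 10^(0.4 |ΔM|) = 10^1.372 = 23.56

Star B is more luminous, by a factor of 23.6.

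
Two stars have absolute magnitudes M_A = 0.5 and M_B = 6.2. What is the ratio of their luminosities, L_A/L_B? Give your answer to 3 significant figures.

L_A/L_B ≈ 191

ΔM = M_A − M_B = -5.7
L_A/L_B = 10^(−0.4 ΔM) = 10^2.280 = 190.5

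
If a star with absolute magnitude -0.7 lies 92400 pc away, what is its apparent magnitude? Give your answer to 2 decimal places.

m ≈ 19.13

m = M + 5 log₁₀ d − 5 = -0.7 + 5·4.9657 − 5 = 19.128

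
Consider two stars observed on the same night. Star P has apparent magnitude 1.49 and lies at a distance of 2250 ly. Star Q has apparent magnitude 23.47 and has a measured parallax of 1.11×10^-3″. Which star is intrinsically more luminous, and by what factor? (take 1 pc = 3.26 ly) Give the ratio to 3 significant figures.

Star P is more luminous, by a factor of 3.64×10^8.

Star P: d = 2250 ly / 3.26 = 690.2 pc
Star P: M = m − 5 log₁₀ d + 5 = 1.49 − 5·2.8390 + 5 = -7.705
Star Q: d = 1/p = 1/1.11×10^-3″ = 900.9 pc
Star Q: M = m − 5 log₁₀ d + 5 = 23.47 − 5·2.9547 + 5 = 13.697
ΔM = M_P − M_Q = -7.705 − (13.697) = -21.401; smaller M is more luminous → Star P.
L ratio = 10^(0.4 |ΔM|) = 10^8.561 = 3.636×10^8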